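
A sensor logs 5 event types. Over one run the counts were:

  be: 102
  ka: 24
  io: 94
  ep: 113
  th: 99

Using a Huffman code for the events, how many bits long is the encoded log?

Merge the two smallest weights repeatedly:
ka(24) + io(94) → 118
th(99) + be(102) → 201
ep(113) + 118 → 231
201 + 231 → 432
Each symbol's bit-cost is frequency × depth; summing gives 982 bits (equivalently 118 + 201 + 231 + 432).

982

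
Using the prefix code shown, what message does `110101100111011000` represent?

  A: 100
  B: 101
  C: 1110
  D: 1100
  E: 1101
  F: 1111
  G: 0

EGDCDG

Read left to right; each codeword is recognised as soon as it completes (prefix code):
  1101→E | 0→G | 1100→D | 1110→C | 1100→D | 0→G
Decoded message: EGDCDG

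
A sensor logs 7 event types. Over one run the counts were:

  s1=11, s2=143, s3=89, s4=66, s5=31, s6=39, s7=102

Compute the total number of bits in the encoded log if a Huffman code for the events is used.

1232

Build the Huffman tree bottom-up:
combine s1(11), s5(31) → 42
combine s6(39), 42 → 81
combine s4(66), 81 → 147
combine s3(89), s7(102) → 191
combine s2(143), 147 → 290
combine 191, 290 → 481
Total encoded bits = sum of merged weights = 42 + 81 + 147 + 191 + 290 + 481 = 1232.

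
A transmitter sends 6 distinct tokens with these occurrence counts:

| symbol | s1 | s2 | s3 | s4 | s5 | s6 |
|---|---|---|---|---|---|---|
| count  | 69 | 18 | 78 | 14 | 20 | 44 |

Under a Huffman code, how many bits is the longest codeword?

4

Merge the two lowest-weight nodes at each step:
merge s4(14) and s2(18): 32
merge s5(20) and 32: 52
merge s6(44) and 52: 96
merge s1(69) and s3(78): 147
merge 96 and 147: 243
Maximum depth reached is 4.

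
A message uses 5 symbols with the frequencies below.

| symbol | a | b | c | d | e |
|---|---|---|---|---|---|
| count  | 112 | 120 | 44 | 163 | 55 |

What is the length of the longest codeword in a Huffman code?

3

Merge the two lowest-weight nodes at each step:
c(44) + e(55) → 99
99 + a(112) → 211
b(120) + d(163) → 283
211 + 283 → 494
Maximum depth reached is 3.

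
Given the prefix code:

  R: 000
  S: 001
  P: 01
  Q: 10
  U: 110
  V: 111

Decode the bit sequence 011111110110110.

PVVPQU

Read left to right; each codeword is recognised as soon as it completes (prefix code):
  01→P | 111→V | 111→V | 01→P | 10→Q | 110→U
Decoded message: PVVPQU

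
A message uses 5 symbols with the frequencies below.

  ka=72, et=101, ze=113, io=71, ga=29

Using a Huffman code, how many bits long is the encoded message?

872

Build the Huffman tree bottom-up:
ga(29) + io(71) → 100
ka(72) + 100 → 172
et(101) + ze(113) → 214
172 + 214 → 386
Total encoded bits = sum of merged weights = 100 + 172 + 214 + 386 = 872.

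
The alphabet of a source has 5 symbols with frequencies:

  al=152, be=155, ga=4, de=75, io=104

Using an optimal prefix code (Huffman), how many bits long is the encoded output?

Build the Huffman tree bottom-up:
combine ga(4), de(75) → 79
combine 79, io(104) → 183
combine al(152), be(155) → 307
combine 183, 307 → 490
Each symbol's bit-cost is frequency × depth; summing gives 1059 bits (equivalently 79 + 183 + 307 + 490).

1059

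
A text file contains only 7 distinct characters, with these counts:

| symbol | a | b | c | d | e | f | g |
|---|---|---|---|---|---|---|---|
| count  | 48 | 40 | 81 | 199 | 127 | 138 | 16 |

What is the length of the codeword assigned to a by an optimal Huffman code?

Repeatedly merge the two smallest:
g(16) + b(40) → 56
a(48) + 56 → 104
c(81) + 104 → 185
e(127) + f(138) → 265
185 + d(199) → 384
265 + 384 → 649
The subtree containing a is merged 4 times, so code length = 4.

4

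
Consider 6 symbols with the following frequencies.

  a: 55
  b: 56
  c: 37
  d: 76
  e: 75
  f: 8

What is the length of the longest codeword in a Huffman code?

Merge the two lowest-weight nodes at each step:
merge f(8) and c(37): 45
merge 45 and a(55): 100
merge b(56) and e(75): 131
merge d(76) and 100: 176
merge 131 and 176: 307
The first pair merged (f, c) ends up deepest, at depth 4.

4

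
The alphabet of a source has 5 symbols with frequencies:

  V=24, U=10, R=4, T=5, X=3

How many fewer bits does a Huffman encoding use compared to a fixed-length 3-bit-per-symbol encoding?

Fixed-length: 3 bits × 46 symbols = 138 bits.
Huffman merges:
X(3) + R(4) → 7
T(5) + 7 → 12
U(10) + 12 → 22
22 + V(24) → 46
Huffman total = 7 + 12 + 22 + 46 = 87 bits.
Saving = 138 − 87 = 51 bits.

51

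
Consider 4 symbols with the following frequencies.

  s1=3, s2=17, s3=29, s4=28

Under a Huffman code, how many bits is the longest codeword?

3

Merge the two lowest-weight nodes at each step:
combine s1(3), s2(17) → 20
combine 20, s4(28) → 48
combine s3(29), 48 → 77
The rarest symbols sit at the bottom; the longest codeword is 3 bits.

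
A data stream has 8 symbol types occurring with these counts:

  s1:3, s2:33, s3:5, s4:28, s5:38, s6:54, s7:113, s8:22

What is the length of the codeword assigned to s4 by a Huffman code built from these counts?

Build the tree from the bottom:
s1(3) + s3(5) → 8
8 + s8(22) → 30
s4(28) + 30 → 58
s2(33) + s5(38) → 71
s6(54) + 58 → 112
71 + 112 → 183
s7(113) + 183 → 296
The subtree containing s4 is merged 4 times, so code length = 4.

4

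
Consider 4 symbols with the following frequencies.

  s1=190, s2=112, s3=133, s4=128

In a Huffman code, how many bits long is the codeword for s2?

2

Build the tree from the bottom:
combine s2(112), s4(128) → 240
combine s3(133), s1(190) → 323
combine 240, 323 → 563
s2 sits 2 levels below the root, so its codeword is 2 bits.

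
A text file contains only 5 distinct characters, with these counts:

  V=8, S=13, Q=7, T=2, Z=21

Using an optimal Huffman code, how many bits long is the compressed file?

107

Build the Huffman tree bottom-up:
merge T(2) and Q(7): 9
merge V(8) and 9: 17
merge S(13) and 17: 30
merge Z(21) and 30: 51
Each symbol's bit-cost is frequency × depth; summing gives 107 bits (equivalently 9 + 17 + 30 + 51).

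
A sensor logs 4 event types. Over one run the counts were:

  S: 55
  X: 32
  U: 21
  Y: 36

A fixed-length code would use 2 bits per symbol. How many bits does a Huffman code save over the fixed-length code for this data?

Fixed-length: 2 bits × 144 symbols = 288 bits.
Huffman merges:
combine U(21), X(32) → 53
combine Y(36), 53 → 89
combine S(55), 89 → 144
Huffman total = 53 + 89 + 144 = 286 bits.
Saving = 288 − 286 = 2 bits.

2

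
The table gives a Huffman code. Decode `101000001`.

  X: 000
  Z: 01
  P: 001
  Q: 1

QZXP

Read left to right; each codeword is recognised as soon as it completes (prefix code):
  1→Q | 01→Z | 000→X | 001→P
Decoded message: QZXP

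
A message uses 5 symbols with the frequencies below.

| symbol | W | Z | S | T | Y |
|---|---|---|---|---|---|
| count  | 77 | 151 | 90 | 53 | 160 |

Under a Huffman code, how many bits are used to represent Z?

2

Repeatedly merge the two smallest:
combine T(53), W(77) → 130
combine S(90), 130 → 220
combine Z(151), Y(160) → 311
combine 220, 311 → 531
Z's leaf is at depth 2, giving a 2-bit codeword.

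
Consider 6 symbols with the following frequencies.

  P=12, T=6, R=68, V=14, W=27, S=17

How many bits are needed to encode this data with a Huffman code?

Merge the two smallest weights repeatedly:
merge T(6) and P(12): 18
merge V(14) and S(17): 31
merge 18 and W(27): 45
merge 31 and 45: 76
merge R(68) and 76: 144
Total encoded bits = sum of merged weights = 18 + 31 + 45 + 76 + 144 = 314.

314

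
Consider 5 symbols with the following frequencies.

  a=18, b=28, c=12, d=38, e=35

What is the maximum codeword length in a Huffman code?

Merge the two lowest-weight nodes at each step:
combine c(12), a(18) → 30
combine b(28), 30 → 58
combine e(35), d(38) → 73
combine 58, 73 → 131
The first pair merged (c, a) ends up deepest, at depth 3.

3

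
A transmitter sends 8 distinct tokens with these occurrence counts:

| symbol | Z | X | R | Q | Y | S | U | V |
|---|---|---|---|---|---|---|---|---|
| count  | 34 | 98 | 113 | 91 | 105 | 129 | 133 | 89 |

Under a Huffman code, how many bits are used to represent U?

Huffman merges, smallest pair first:
combine Z(34), V(89) → 123
combine Q(91), X(98) → 189
combine Y(105), R(113) → 218
combine 123, S(129) → 252
combine U(133), 189 → 322
combine 218, 252 → 470
combine 322, 470 → 792
The subtree containing U is merged 2 times, so code length = 2.

2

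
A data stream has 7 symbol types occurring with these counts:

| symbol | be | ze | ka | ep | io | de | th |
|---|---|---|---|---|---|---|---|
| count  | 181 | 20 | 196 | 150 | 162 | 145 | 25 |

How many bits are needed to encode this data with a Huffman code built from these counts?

Greedily combine the two least-frequent nodes:
combine ze(20), th(25) → 45
combine 45, de(145) → 190
combine ep(150), io(162) → 312
combine be(181), 190 → 371
combine ka(196), 312 → 508
combine 371, 508 → 879
The encoded length is the sum of every internal node's weight: 45 + 190 + 312 + 371 + 508 + 879 = 2305 bits.

2305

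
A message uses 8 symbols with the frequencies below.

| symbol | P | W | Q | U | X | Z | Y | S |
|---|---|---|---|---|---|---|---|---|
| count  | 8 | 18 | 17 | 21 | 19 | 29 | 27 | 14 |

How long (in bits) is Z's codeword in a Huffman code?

2

Build the tree from the bottom:
combine P(8), S(14) → 22
combine Q(17), W(18) → 35
combine X(19), U(21) → 40
combine 22, Y(27) → 49
combine Z(29), 35 → 64
combine 40, 49 → 89
combine 64, 89 → 153
Z sits 2 levels below the root, so its codeword is 2 bits.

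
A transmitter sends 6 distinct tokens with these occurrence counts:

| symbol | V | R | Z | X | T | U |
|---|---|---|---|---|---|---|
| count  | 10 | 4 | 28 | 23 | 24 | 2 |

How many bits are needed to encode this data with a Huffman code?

Merge the two smallest weights repeatedly:
combine U(2), R(4) → 6
combine 6, V(10) → 16
combine 16, X(23) → 39
combine T(24), Z(28) → 52
combine 39, 52 → 91
The encoded length is the sum of every internal node's weight: 6 + 16 + 39 + 52 + 91 = 204 bits.

204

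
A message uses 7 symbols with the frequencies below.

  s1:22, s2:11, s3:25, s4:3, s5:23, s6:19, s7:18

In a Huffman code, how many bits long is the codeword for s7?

Huffman merges, smallest pair first:
merge s4(3) and s2(11): 14
merge 14 and s7(18): 32
merge s6(19) and s1(22): 41
merge s5(23) and s3(25): 48
merge 32 and 41: 73
merge 48 and 73: 121
s7's leaf is at depth 3, giving a 3-bit codeword.

3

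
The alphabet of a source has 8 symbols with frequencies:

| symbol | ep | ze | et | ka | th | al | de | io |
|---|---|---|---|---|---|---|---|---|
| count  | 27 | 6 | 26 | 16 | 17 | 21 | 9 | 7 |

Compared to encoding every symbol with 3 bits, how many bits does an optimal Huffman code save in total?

Fixed-length: 3 bits × 129 symbols = 387 bits.
Huffman merges:
merge ze(6) and io(7): 13
merge de(9) and 13: 22
merge ka(16) and th(17): 33
merge al(21) and 22: 43
merge et(26) and ep(27): 53
merge 33 and 43: 76
merge 53 and 76: 129
Huffman total = 13 + 22 + 33 + 43 + 53 + 76 + 129 = 369 bits.
Saving = 387 − 369 = 18 bits.

18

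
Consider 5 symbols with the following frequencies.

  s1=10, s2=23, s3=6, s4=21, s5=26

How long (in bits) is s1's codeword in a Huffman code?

3

Build the tree from the bottom:
merge s3(6) and s1(10): 16
merge 16 and s4(21): 37
merge s2(23) and s5(26): 49
merge 37 and 49: 86
The subtree containing s1 is merged 3 times, so code length = 3.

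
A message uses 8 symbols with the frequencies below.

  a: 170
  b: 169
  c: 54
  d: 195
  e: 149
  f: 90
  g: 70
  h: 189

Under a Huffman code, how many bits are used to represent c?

4

Build the tree from the bottom:
merge c(54) and g(70): 124
merge f(90) and 124: 214
merge e(149) and b(169): 318
merge a(170) and h(189): 359
merge d(195) and 214: 409
merge 318 and 359: 677
merge 409 and 677: 1086
c's leaf is at depth 4, giving a 4-bit codeword.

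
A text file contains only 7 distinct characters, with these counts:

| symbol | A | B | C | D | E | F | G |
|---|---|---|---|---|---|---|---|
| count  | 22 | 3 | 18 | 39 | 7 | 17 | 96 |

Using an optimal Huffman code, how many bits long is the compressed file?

451

Greedily combine the two least-frequent nodes:
merge B(3) and E(7): 10
merge 10 and F(17): 27
merge C(18) and A(22): 40
merge 27 and D(39): 66
merge 40 and 66: 106
merge G(96) and 106: 202
Total encoded bits = sum of merged weights = 10 + 27 + 40 + 66 + 106 + 202 = 451.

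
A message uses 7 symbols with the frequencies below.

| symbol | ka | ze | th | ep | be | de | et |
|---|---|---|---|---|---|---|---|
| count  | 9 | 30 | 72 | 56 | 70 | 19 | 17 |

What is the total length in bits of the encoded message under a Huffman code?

Merge the two smallest weights repeatedly:
ka(9) + et(17) → 26
de(19) + 26 → 45
ze(30) + 45 → 75
ep(56) + be(70) → 126
th(72) + 75 → 147
126 + 147 → 273
Total encoded bits = sum of merged weights = 26 + 45 + 75 + 126 + 147 + 273 = 692.

692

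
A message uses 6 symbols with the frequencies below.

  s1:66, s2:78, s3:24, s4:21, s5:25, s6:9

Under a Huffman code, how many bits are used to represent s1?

Huffman merges, smallest pair first:
merge s6(9) and s4(21): 30
merge s3(24) and s5(25): 49
merge 30 and 49: 79
merge s1(66) and s2(78): 144
merge 79 and 144: 223
The subtree containing s1 is merged 2 times, so code length = 2.

2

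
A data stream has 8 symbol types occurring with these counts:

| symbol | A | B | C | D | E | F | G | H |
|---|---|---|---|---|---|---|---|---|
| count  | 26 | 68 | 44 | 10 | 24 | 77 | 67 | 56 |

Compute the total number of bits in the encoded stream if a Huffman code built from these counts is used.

Greedily combine the two least-frequent nodes:
D(10) + E(24) → 34
A(26) + 34 → 60
C(44) + H(56) → 100
60 + G(67) → 127
B(68) + F(77) → 145
100 + 127 → 227
145 + 227 → 372
Each symbol's bit-cost is frequency × depth; summing gives 1065 bits (equivalently 34 + 60 + 100 + 127 + 145 + 227 + 372).

1065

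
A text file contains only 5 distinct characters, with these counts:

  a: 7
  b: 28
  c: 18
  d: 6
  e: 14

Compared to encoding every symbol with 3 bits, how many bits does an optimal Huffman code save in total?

61

Fixed-length: 3 bits × 73 symbols = 219 bits.
Huffman merges:
merge d(6) and a(7): 13
merge 13 and e(14): 27
merge c(18) and 27: 45
merge b(28) and 45: 73
Huffman total = 13 + 27 + 45 + 73 = 158 bits.
Saving = 219 − 158 = 61 bits.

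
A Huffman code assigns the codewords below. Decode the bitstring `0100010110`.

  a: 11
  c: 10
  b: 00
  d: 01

dbddc

Read left to right; each codeword is recognised as soon as it completes (prefix code):
  01→d | 00→b | 01→d | 01→d | 10→c
Decoded message: dbddc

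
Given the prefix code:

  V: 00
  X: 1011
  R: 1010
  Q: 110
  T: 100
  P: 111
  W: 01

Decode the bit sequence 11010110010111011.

Read left to right; each codeword is recognised as soon as it completes (prefix code):
  110→Q | 1011→X | 00→V | 1011→X | 1011→X
Decoded message: QXVXX

QXVXX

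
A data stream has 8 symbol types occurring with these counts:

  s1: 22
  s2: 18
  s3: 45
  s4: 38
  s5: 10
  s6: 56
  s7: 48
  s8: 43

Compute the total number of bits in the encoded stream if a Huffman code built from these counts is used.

812

Greedily combine the two least-frequent nodes:
s5(10) + s2(18) → 28
s1(22) + 28 → 50
s4(38) + s8(43) → 81
s3(45) + s7(48) → 93
50 + s6(56) → 106
81 + 93 → 174
106 + 174 → 280
Total encoded bits = sum of merged weights = 28 + 50 + 81 + 93 + 106 + 174 + 280 = 812.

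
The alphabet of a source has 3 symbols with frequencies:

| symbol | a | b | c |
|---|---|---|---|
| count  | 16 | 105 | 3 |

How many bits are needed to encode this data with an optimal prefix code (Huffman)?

Greedily combine the two least-frequent nodes:
merge c(3) and a(16): 19
merge 19 and b(105): 124
Each symbol's bit-cost is frequency × depth; summing gives 143 bits (equivalently 19 + 124).

143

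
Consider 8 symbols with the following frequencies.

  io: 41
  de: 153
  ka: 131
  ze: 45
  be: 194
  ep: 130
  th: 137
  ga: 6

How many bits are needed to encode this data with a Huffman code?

2303

Build the Huffman tree bottom-up:
combine ga(6), io(41) → 47
combine ze(45), 47 → 92
combine 92, ep(130) → 222
combine ka(131), th(137) → 268
combine de(153), be(194) → 347
combine 222, 268 → 490
combine 347, 490 → 837
Total encoded bits = sum of merged weights = 47 + 92 + 222 + 268 + 347 + 490 + 837 = 2303.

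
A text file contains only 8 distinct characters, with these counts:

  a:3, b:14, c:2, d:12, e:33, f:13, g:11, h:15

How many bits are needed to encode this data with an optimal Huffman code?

281

Greedily combine the two least-frequent nodes:
c(2) + a(3) → 5
5 + g(11) → 16
d(12) + f(13) → 25
b(14) + h(15) → 29
16 + 25 → 41
29 + e(33) → 62
41 + 62 → 103
The encoded length is the sum of every internal node's weight: 5 + 16 + 25 + 29 + 41 + 62 + 103 = 281 bits.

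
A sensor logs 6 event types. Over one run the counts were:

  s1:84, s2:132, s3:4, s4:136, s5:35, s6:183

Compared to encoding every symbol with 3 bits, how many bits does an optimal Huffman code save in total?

Fixed-length: 3 bits × 574 symbols = 1722 bits.
Huffman merges:
merge s3(4) and s5(35): 39
merge 39 and s1(84): 123
merge 123 and s2(132): 255
merge s4(136) and s6(183): 319
merge 255 and 319: 574
Huffman total = 39 + 123 + 255 + 319 + 574 = 1310 bits.
Saving = 1722 − 1310 = 412 bits.

412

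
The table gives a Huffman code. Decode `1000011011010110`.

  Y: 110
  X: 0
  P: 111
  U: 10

Read left to right; each codeword is recognised as soon as it completes (prefix code):
  10→U | 0→X | 0→X | 0→X | 110→Y | 110→Y | 10→U | 110→Y
Decoded message: UXXXYYUY

UXXXYYUY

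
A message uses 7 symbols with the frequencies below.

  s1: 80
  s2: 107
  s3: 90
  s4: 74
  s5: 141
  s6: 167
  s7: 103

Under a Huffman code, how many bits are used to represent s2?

Huffman merges, smallest pair first:
s4(74) + s1(80) → 154
s3(90) + s7(103) → 193
s2(107) + s5(141) → 248
154 + s6(167) → 321
193 + 248 → 441
321 + 441 → 762
s2 sits 3 levels below the root, so its codeword is 3 bits.

3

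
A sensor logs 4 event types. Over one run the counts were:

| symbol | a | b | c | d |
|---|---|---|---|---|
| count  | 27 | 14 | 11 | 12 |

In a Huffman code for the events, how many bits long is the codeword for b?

2

Huffman merges, smallest pair first:
combine c(11), d(12) → 23
combine b(14), 23 → 37
combine a(27), 37 → 64
b sits 2 levels below the root, so its codeword is 2 bits.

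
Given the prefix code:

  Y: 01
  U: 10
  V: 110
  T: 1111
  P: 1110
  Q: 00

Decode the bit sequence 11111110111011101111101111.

Read left to right; each codeword is recognised as soon as it completes (prefix code):
  1111→T | 1110→P | 1110→P | 1110→P | 1111→T | 10→U | 1111→T
Decoded message: TPPPTUT

TPPPTUT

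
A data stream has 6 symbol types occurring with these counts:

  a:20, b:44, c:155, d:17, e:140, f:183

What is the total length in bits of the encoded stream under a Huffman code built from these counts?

Greedily combine the two least-frequent nodes:
d(17) + a(20) → 37
37 + b(44) → 81
81 + e(140) → 221
c(155) + f(183) → 338
221 + 338 → 559
The encoded length is the sum of every internal node's weight: 37 + 81 + 221 + 338 + 559 = 1236 bits.

1236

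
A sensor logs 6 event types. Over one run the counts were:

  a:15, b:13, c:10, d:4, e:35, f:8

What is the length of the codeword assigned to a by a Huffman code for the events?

3

Build the tree from the bottom:
d(4) + f(8) → 12
c(10) + 12 → 22
b(13) + a(15) → 28
22 + 28 → 50
e(35) + 50 → 85
a's leaf is at depth 3, giving a 3-bit codeword.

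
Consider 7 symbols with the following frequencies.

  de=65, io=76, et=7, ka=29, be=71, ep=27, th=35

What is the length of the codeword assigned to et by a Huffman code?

Build the tree from the bottom:
merge et(7) and ep(27): 34
merge ka(29) and 34: 63
merge th(35) and 63: 98
merge de(65) and be(71): 136
merge io(76) and 98: 174
merge 136 and 174: 310
et's leaf is at depth 5, giving a 5-bit codeword.

5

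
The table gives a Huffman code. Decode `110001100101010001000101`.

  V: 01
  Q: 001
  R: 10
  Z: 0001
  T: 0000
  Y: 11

YZRVVVZZV

Read left to right; each codeword is recognised as soon as it completes (prefix code):
  11→Y | 0001→Z | 10→R | 01→V | 01→V | 01→V | 0001→Z | 0001→Z | 01→V
Decoded message: YZRVVVZZV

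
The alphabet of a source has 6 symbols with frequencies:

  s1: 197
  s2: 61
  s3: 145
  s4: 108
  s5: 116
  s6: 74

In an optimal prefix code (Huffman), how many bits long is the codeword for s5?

Repeatedly merge the two smallest:
s2(61) + s6(74) → 135
s4(108) + s5(116) → 224
135 + s3(145) → 280
s1(197) + 224 → 421
280 + 421 → 701
The subtree containing s5 is merged 3 times, so code length = 3.

3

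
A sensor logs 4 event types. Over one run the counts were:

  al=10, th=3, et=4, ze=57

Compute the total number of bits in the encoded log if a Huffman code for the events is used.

98

Greedily combine the two least-frequent nodes:
merge th(3) and et(4): 7
merge 7 and al(10): 17
merge 17 and ze(57): 74
Total encoded bits = sum of merged weights = 7 + 17 + 74 = 98.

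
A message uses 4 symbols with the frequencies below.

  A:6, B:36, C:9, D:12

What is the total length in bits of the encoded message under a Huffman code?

105

Merge the two smallest weights repeatedly:
merge A(6) and C(9): 15
merge D(12) and 15: 27
merge 27 and B(36): 63
Total encoded bits = sum of merged weights = 15 + 27 + 63 = 105.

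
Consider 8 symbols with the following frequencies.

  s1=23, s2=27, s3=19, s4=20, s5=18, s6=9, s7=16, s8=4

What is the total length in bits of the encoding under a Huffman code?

Merge the two smallest weights repeatedly:
merge s8(4) and s6(9): 13
merge 13 and s7(16): 29
merge s5(18) and s3(19): 37
merge s4(20) and s1(23): 43
merge s2(27) and 29: 56
merge 37 and 43: 80
merge 56 and 80: 136
Each symbol's bit-cost is frequency × depth; summing gives 394 bits (equivalently 13 + 29 + 37 + 43 + 56 + 80 + 136).

394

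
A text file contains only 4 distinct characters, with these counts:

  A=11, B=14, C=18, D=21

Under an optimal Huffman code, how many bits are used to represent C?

Repeatedly merge the two smallest:
A(11) + B(14) → 25
C(18) + D(21) → 39
25 + 39 → 64
The subtree containing C is merged 2 times, so code length = 2.

2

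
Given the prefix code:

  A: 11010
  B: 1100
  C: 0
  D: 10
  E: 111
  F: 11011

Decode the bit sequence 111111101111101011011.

Read left to right; each codeword is recognised as soon as it completes (prefix code):
  111→E | 111→E | 10→D | 111→E | 11010→A | 11011→F
Decoded message: EEDEAF

EEDEAF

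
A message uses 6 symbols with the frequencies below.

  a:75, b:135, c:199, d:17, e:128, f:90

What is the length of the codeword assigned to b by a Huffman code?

2

Build the tree from the bottom:
merge d(17) and a(75): 92
merge f(90) and 92: 182
merge e(128) and b(135): 263
merge 182 and c(199): 381
merge 263 and 381: 644
The subtree containing b is merged 2 times, so code length = 2.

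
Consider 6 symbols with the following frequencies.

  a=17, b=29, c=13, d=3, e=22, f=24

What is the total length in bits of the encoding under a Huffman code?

Greedily combine the two least-frequent nodes:
combine d(3), c(13) → 16
combine 16, a(17) → 33
combine e(22), f(24) → 46
combine b(29), 33 → 62
combine 46, 62 → 108
Total encoded bits = sum of merged weights = 16 + 33 + 46 + 62 + 108 = 265.

265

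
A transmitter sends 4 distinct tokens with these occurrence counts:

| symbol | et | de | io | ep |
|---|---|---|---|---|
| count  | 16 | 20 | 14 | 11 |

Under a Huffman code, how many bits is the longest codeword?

2

Merge the two lowest-weight nodes at each step:
combine ep(11), io(14) → 25
combine et(16), de(20) → 36
combine 25, 36 → 61
The rarest symbols sit at the bottom; the longest codeword is 2 bits.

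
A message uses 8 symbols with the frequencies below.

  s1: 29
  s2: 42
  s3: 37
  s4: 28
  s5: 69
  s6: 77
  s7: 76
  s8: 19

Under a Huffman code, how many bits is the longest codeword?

Merge the two lowest-weight nodes at each step:
merge s8(19) and s4(28): 47
merge s1(29) and s3(37): 66
merge s2(42) and 47: 89
merge 66 and s5(69): 135
merge s7(76) and s6(77): 153
merge 89 and 135: 224
merge 153 and 224: 377
The rarest symbols sit at the bottom; the longest codeword is 4 bits.

4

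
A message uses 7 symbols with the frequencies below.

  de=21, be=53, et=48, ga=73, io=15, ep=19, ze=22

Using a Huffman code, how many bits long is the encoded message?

Merge the two smallest weights repeatedly:
combine io(15), ep(19) → 34
combine de(21), ze(22) → 43
combine 34, 43 → 77
combine et(48), be(53) → 101
combine ga(73), 77 → 150
combine 101, 150 → 251
Total encoded bits = sum of merged weights = 34 + 43 + 77 + 101 + 150 + 251 = 656.

656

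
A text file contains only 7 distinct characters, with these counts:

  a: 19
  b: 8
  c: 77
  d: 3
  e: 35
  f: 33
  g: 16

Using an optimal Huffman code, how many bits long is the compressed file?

457

Greedily combine the two least-frequent nodes:
d(3) + b(8) → 11
11 + g(16) → 27
a(19) + 27 → 46
f(33) + e(35) → 68
46 + 68 → 114
c(77) + 114 → 191
Each symbol's bit-cost is frequency × depth; summing gives 457 bits (equivalently 11 + 27 + 46 + 68 + 114 + 191).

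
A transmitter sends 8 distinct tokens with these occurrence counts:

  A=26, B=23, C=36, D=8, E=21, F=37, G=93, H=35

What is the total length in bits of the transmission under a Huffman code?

Greedily combine the two least-frequent nodes:
merge D(8) and E(21): 29
merge B(23) and A(26): 49
merge 29 and H(35): 64
merge C(36) and F(37): 73
merge 49 and 64: 113
merge 73 and G(93): 166
merge 113 and 166: 279
Each symbol's bit-cost is frequency × depth; summing gives 773 bits (equivalently 29 + 49 + 64 + 73 + 113 + 166 + 279).

773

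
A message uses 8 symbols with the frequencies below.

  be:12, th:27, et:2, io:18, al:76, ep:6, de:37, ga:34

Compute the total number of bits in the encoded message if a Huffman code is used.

Build the Huffman tree bottom-up:
combine et(2), ep(6) → 8
combine 8, be(12) → 20
combine io(18), 20 → 38
combine th(27), ga(34) → 61
combine de(37), 38 → 75
combine 61, 75 → 136
combine al(76), 136 → 212
Each symbol's bit-cost is frequency × depth; summing gives 550 bits (equivalently 8 + 20 + 38 + 61 + 75 + 136 + 212).

550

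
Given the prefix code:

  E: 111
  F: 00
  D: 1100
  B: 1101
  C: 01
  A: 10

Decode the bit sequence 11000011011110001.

DFBEFC

Read left to right; each codeword is recognised as soon as it completes (prefix code):
  1100→D | 00→F | 1101→B | 111→E | 00→F | 01→C
Decoded message: DFBEFC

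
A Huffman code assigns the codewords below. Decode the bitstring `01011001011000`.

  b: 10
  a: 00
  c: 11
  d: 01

Read left to right; each codeword is recognised as soon as it completes (prefix code):
  01→d | 01→d | 10→b | 01→d | 01→d | 10→b | 00→a
Decoded message: ddbddba

ddbddba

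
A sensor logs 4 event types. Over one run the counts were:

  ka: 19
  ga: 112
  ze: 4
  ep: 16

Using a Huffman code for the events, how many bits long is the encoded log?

Build the Huffman tree bottom-up:
merge ze(4) and ep(16): 20
merge ka(19) and 20: 39
merge 39 and ga(112): 151
Total encoded bits = sum of merged weights = 20 + 39 + 151 = 210.

210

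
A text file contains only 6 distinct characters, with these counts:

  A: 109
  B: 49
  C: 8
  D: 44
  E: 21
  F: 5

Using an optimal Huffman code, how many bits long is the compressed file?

488

Build the Huffman tree bottom-up:
F(5) + C(8) → 13
13 + E(21) → 34
34 + D(44) → 78
B(49) + 78 → 127
A(109) + 127 → 236
The encoded length is the sum of every internal node's weight: 13 + 34 + 78 + 127 + 236 = 488 bits.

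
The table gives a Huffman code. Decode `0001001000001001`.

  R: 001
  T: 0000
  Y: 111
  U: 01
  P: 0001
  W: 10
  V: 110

Read left to right; each codeword is recognised as soon as it completes (prefix code):
  0001→P | 001→R | 0000→T | 01→U | 001→R
Decoded message: PRTUR

PRTUR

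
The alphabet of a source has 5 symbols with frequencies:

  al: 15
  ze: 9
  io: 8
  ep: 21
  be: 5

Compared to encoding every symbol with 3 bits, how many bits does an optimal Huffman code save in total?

45

Fixed-length: 3 bits × 58 symbols = 174 bits.
Huffman merges:
be(5) + io(8) → 13
ze(9) + 13 → 22
al(15) + ep(21) → 36
22 + 36 → 58
Huffman total = 13 + 22 + 36 + 58 = 129 bits.
Saving = 174 − 129 = 45 bits.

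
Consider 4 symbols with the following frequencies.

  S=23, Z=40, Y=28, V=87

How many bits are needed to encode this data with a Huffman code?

Greedily combine the two least-frequent nodes:
combine S(23), Y(28) → 51
combine Z(40), 51 → 91
combine V(87), 91 → 178
Total encoded bits = sum of merged weights = 51 + 91 + 178 = 320.

320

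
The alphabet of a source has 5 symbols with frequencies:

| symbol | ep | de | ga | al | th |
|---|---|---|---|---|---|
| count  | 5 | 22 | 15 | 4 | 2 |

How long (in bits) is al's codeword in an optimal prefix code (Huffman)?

Repeatedly merge the two smallest:
merge th(2) and al(4): 6
merge ep(5) and 6: 11
merge 11 and ga(15): 26
merge de(22) and 26: 48
al's leaf is at depth 4, giving a 4-bit codeword.

4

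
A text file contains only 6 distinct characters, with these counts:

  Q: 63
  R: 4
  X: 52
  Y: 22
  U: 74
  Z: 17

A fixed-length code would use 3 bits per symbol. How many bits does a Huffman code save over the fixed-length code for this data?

Fixed-length: 3 bits × 232 symbols = 696 bits.
Huffman merges:
combine R(4), Z(17) → 21
combine 21, Y(22) → 43
combine 43, X(52) → 95
combine Q(63), U(74) → 137
combine 95, 137 → 232
Huffman total = 21 + 43 + 95 + 137 + 232 = 528 bits.
Saving = 696 − 528 = 168 bits.

168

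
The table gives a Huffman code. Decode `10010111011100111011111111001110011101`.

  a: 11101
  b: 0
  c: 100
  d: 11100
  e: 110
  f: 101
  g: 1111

cfedagdda

Read left to right; each codeword is recognised as soon as it completes (prefix code):
  100→c | 101→f | 110→e | 11100→d | 11101→a | 1111→g | 11100→d | 11100→d | 11101→a
Decoded message: cfedagdda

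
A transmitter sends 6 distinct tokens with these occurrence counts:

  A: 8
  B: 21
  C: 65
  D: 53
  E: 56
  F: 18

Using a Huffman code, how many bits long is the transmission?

Greedily combine the two least-frequent nodes:
combine A(8), F(18) → 26
combine B(21), 26 → 47
combine 47, D(53) → 100
combine E(56), C(65) → 121
combine 100, 121 → 221
Total encoded bits = sum of merged weights = 26 + 47 + 100 + 121 + 221 = 515.

515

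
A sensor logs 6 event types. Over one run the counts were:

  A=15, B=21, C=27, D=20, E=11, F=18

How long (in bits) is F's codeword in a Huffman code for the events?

3

Repeatedly merge the two smallest:
merge E(11) and A(15): 26
merge F(18) and D(20): 38
merge B(21) and 26: 47
merge C(27) and 38: 65
merge 47 and 65: 112
The subtree containing F is merged 3 times, so code length = 3.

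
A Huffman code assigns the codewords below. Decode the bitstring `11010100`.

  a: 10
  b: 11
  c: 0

Read left to right; each codeword is recognised as soon as it completes (prefix code):
  11→b | 0→c | 10→a | 10→a | 0→c
Decoded message: bcaac

bcaac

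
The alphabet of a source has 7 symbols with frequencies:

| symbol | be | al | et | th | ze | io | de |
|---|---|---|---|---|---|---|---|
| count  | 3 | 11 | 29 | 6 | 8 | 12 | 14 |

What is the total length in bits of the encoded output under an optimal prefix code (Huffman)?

215

Merge the two smallest weights repeatedly:
combine be(3), th(6) → 9
combine ze(8), 9 → 17
combine al(11), io(12) → 23
combine de(14), 17 → 31
combine 23, et(29) → 52
combine 31, 52 → 83
Each symbol's bit-cost is frequency × depth; summing gives 215 bits (equivalently 9 + 17 + 23 + 31 + 52 + 83).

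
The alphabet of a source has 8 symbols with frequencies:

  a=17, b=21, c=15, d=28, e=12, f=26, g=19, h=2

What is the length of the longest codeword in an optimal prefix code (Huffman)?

4

Merge the two lowest-weight nodes at each step:
h(2) + e(12) → 14
14 + c(15) → 29
a(17) + g(19) → 36
b(21) + f(26) → 47
d(28) + 29 → 57
36 + 47 → 83
57 + 83 → 140
The rarest symbols sit at the bottom; the longest codeword is 4 bits.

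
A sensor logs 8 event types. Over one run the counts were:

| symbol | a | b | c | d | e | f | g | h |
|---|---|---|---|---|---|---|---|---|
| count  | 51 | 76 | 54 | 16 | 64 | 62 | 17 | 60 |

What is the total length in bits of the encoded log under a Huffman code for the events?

1157

Greedily combine the two least-frequent nodes:
d(16) + g(17) → 33
33 + a(51) → 84
c(54) + h(60) → 114
f(62) + e(64) → 126
b(76) + 84 → 160
114 + 126 → 240
160 + 240 → 400
Each symbol's bit-cost is frequency × depth; summing gives 1157 bits (equivalently 33 + 84 + 114 + 126 + 160 + 240 + 400).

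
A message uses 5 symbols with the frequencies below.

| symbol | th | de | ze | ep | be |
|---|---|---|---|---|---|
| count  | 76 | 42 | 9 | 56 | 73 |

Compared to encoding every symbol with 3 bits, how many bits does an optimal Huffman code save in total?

205

Fixed-length: 3 bits × 256 symbols = 768 bits.
Huffman merges:
merge ze(9) and de(42): 51
merge 51 and ep(56): 107
merge be(73) and th(76): 149
merge 107 and 149: 256
Huffman total = 51 + 107 + 149 + 256 = 563 bits.
Saving = 768 − 563 = 205 bits.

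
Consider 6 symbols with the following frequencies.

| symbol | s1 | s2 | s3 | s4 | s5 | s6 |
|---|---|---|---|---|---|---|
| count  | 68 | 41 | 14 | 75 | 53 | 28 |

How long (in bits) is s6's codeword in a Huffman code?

4

Huffman merges, smallest pair first:
s3(14) + s6(28) → 42
s2(41) + 42 → 83
s5(53) + s1(68) → 121
s4(75) + 83 → 158
121 + 158 → 279
The subtree containing s6 is merged 4 times, so code length = 4.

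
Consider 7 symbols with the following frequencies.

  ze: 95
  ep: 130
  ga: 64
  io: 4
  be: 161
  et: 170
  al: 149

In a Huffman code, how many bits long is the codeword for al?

Build the tree from the bottom:
io(4) + ga(64) → 68
68 + ze(95) → 163
ep(130) + al(149) → 279
be(161) + 163 → 324
et(170) + 279 → 449
324 + 449 → 773
al's leaf is at depth 3, giving a 3-bit codeword.

3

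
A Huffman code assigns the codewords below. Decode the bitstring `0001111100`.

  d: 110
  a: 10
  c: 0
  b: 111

cccbdc

Read left to right; each codeword is recognised as soon as it completes (prefix code):
  0→c | 0→c | 0→c | 111→b | 110→d | 0→c
Decoded message: cccbdc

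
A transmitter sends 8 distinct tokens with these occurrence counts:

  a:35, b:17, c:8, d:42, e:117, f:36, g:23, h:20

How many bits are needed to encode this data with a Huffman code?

Build the Huffman tree bottom-up:
combine c(8), b(17) → 25
combine h(20), g(23) → 43
combine 25, a(35) → 60
combine f(36), d(42) → 78
combine 43, 60 → 103
combine 78, 103 → 181
combine e(117), 181 → 298
The encoded length is the sum of every internal node's weight: 25 + 43 + 60 + 78 + 103 + 181 + 298 = 788 bits.

788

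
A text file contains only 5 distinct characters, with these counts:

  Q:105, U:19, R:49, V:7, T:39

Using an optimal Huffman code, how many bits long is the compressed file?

424

Merge the two smallest weights repeatedly:
merge V(7) and U(19): 26
merge 26 and T(39): 65
merge R(49) and 65: 114
merge Q(105) and 114: 219
Total encoded bits = sum of merged weights = 26 + 65 + 114 + 219 = 424.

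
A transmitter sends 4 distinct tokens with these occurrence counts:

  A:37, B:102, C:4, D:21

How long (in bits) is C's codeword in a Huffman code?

Build the tree from the bottom:
C(4) + D(21) → 25
25 + A(37) → 62
62 + B(102) → 164
The subtree containing C is merged 3 times, so code length = 3.

3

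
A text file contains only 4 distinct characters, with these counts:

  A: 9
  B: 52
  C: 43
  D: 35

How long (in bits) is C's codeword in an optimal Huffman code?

2

Repeatedly merge the two smallest:
merge A(9) and D(35): 44
merge C(43) and 44: 87
merge B(52) and 87: 139
C's leaf is at depth 2, giving a 2-bit codeword.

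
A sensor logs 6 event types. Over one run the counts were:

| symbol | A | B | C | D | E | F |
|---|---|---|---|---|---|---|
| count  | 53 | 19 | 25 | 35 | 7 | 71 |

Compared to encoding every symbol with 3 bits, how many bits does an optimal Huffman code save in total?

Fixed-length: 3 bits × 210 symbols = 630 bits.
Huffman merges:
combine E(7), B(19) → 26
combine C(25), 26 → 51
combine D(35), 51 → 86
combine A(53), F(71) → 124
combine 86, 124 → 210
Huffman total = 26 + 51 + 86 + 124 + 210 = 497 bits.
Saving = 630 − 497 = 133 bits.

133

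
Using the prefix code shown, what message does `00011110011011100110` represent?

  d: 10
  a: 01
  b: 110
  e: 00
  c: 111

eacebceb

Read left to right; each codeword is recognised as soon as it completes (prefix code):
  00→e | 01→a | 111→c | 00→e | 110→b | 111→c | 00→e | 110→b
Decoded message: eacebceb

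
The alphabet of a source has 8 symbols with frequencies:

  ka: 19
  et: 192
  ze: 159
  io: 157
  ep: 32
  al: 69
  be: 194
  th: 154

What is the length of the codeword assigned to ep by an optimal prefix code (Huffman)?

5

Build the tree from the bottom:
ka(19) + ep(32) → 51
51 + al(69) → 120
120 + th(154) → 274
io(157) + ze(159) → 316
et(192) + be(194) → 386
274 + 316 → 590
386 + 590 → 976
ep sits 5 levels below the root, so its codeword is 5 bits.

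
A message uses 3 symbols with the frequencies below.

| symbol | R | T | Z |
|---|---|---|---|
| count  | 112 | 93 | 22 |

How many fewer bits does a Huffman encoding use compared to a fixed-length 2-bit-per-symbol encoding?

112

Fixed-length: 2 bits × 227 symbols = 454 bits.
Huffman merges:
Z(22) + T(93) → 115
R(112) + 115 → 227
Huffman total = 115 + 227 = 342 bits.
Saving = 454 − 342 = 112 bits.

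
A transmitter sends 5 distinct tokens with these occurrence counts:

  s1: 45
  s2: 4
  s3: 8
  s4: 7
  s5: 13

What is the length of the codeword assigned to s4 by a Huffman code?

Repeatedly merge the two smallest:
merge s2(4) and s4(7): 11
merge s3(8) and 11: 19
merge s5(13) and 19: 32
merge 32 and s1(45): 77
The subtree containing s4 is merged 4 times, so code length = 4.

4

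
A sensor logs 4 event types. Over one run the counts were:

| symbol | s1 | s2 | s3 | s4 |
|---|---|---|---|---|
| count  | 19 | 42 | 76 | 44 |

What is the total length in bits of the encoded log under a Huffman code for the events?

347

Build the Huffman tree bottom-up:
combine s1(19), s2(42) → 61
combine s4(44), 61 → 105
combine s3(76), 105 → 181
Total encoded bits = sum of merged weights = 61 + 105 + 181 = 347.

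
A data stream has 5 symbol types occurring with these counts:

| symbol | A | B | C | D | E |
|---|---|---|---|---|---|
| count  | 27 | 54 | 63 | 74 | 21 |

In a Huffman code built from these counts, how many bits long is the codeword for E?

Huffman merges, smallest pair first:
merge E(21) and A(27): 48
merge 48 and B(54): 102
merge C(63) and D(74): 137
merge 102 and 137: 239
The subtree containing E is merged 3 times, so code length = 3.

3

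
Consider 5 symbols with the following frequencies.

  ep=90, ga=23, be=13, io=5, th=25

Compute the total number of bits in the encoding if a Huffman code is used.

281

Build the Huffman tree bottom-up:
combine io(5), be(13) → 18
combine 18, ga(23) → 41
combine th(25), 41 → 66
combine 66, ep(90) → 156
Total encoded bits = sum of merged weights = 18 + 41 + 66 + 156 = 281.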